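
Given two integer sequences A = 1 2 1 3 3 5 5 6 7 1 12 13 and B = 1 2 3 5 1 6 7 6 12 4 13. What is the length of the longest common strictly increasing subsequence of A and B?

8

A longest common strictly increasing subsequence is 1, 2, 3, 5, 6, 7, 12, 13 (length 8); it appears in order in both A and B, and no longer such subsequence exists.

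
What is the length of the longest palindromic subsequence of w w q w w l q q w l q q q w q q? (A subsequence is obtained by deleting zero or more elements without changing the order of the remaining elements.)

9

Using dp[i][j] = 2 + dp[i+1][j−1] if the ends match, else max(dp[i+1][j], dp[i][j−1]):
dp[1][16] = 9. A witness is qqwqqqwqq at positions 3,7,9,11,12,13,14,15,16.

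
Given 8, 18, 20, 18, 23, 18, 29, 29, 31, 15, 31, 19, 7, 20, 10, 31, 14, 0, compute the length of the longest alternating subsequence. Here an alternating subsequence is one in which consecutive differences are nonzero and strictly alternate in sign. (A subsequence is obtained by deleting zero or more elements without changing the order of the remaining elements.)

A longest alternating subsequence is 8, 20, 18, 23, 18, 29, 15, 31, 19, 20, 10, 31, 14 (positions 1,3,4,5,6,7,10,11,12,14,15,16,17); its 12 consecutive differences strictly alternate in sign, and length 13 is optimal.

13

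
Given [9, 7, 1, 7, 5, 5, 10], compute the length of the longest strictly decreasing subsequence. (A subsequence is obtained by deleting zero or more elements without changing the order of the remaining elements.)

Let dp[i] be the longest decreasing subsequence ending at position i. Then dp = [1, 2, 3, 2, 3, 3, 1].
The maximum is 3; one witness is 9, 7, 1 at positions 1,2,3.

3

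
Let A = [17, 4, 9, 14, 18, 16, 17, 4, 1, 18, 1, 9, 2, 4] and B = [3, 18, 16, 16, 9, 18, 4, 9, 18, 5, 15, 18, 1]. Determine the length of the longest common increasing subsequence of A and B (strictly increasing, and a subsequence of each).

3

For each value that appears in both, track the longest common increasing run ending there.
The best achievable length is 3; one witness is 4, 9, 18 (A-positions 2,3,5, B-positions 7,8,9).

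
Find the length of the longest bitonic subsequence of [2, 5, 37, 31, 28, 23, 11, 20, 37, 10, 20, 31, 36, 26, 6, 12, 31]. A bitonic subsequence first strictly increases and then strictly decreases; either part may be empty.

9

One longest bitonic subsequence is 2, 5, 37, 31, 28, 23, 20, 10, 6 (positions 1,2,3,4,5,6,8,10,15): it rises to 37 then falls. Length 9 is optimal.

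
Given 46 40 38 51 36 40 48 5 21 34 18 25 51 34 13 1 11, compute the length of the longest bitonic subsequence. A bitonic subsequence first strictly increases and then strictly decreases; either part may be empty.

8

Let inc[i] be the LIS ending at i and dec[i] the longest strictly decreasing subsequence starting at i. inc = [1, 1, 1, 2, 1, 2, 3, 1, 2, 3, 2, 3, 4, 4, 2, 1, 2], dec = [8, 7, 6, 6, 5, 5, 5, 2, 4, 4, 3, 3, 4, 3, 2, 1, 1].
max_i inc[i]+dec[i]−1 = 8, with one witness 46, 40, 38, 36, 34, 25, 13, 11.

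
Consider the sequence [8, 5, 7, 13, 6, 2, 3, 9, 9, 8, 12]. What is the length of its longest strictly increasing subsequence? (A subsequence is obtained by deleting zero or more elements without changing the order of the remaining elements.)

Let dp[i] be the longest increasing subsequence ending at position i. Then dp = [1, 1, 2, 3, 2, 1, 2, 3, 3, 3, 4].
The maximum is 4; one witness is 5, 7, 9, 12 at positions 2,3,8,11.

4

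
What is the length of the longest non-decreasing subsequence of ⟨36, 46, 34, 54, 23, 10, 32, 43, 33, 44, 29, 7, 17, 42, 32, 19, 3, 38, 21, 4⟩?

4

One longest non-decreasing subsequence is 23, 32, 43, 44 (positions 5,7,8,10), of length 4; no longer one exists.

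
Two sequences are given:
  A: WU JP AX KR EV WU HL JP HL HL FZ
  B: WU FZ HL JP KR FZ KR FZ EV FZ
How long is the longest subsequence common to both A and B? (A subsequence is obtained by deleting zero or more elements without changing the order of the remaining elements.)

5

A longest common subsequence is WU, JP, KR, EV, FZ (length 5); the LCS DP confirms no longer common subsequence exists.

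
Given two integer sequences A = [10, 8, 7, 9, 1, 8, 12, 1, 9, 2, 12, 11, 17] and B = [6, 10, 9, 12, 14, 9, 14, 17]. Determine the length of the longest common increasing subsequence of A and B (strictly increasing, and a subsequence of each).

3

A longest common strictly increasing subsequence is 10, 12, 17 (length 3); it appears in order in both A and B, and no longer such subsequence exists.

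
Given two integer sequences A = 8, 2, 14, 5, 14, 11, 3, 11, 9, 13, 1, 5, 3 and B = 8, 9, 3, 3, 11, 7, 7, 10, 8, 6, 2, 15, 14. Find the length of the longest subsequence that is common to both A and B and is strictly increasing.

For each value that appears in both, track the longest common increasing run ending there.
The best achievable length is 2; one witness is 8, 9 (A-positions 1,9, B-positions 1,2).

2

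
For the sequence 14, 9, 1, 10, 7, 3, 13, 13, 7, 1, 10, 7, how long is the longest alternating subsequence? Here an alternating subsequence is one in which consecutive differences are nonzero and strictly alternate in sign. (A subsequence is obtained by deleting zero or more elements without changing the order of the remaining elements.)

8

Track the best alternating length ending on an up-step vs a down-step at each position: up/down = 1/1, 1/2, 1/2, 3/2, 3/4, 3/4, 5/2, 5/2, 5/6, 1/6, 7/6, 7/8.
The maximum over both is 8; one such subsequence is 14, 9, 10, 7, 13, 7, 10, 7.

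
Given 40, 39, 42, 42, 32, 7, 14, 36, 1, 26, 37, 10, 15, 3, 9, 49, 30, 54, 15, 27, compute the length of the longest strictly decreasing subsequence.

6

Scanning left to right, the best length ending at each element is: 40→1, 39→2, 42→1, 42→1, 32→3, 7→4, 14→4, 36→3, 1→5, 26→4, 37→3, 10→5, 15→5, 3→6, 9→6, 49→1, 30→4, 54→1, 15→5, 27→5.
So the longest decreasing subsequence has length 6, e.g. 40, 39, 32, 14, 10, 3.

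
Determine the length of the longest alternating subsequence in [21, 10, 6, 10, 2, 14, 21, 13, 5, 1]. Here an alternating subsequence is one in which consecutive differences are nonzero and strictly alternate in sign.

Track the best alternating length ending on an up-step vs a down-step at each position: up/down = 1/1, 1/2, 1/2, 3/2, 1/4, 5/2, 5/1, 5/6, 5/6, 1/6.
The maximum over both is 6; one such subsequence is 21, 6, 10, 2, 14, 13.

6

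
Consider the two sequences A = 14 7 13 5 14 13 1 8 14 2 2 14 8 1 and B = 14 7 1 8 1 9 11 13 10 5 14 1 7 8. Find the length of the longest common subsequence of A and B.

Backtracking the LCS table gives one alignment: 14 (A1,B1) → 7 (A2,B2) → 13 (A3,B8) → 5 (A4,B10) → 14 (A5,B11) → 1 (A7,B12) → 8 (A13,B14).
So the longest common subsequence has length 7.

7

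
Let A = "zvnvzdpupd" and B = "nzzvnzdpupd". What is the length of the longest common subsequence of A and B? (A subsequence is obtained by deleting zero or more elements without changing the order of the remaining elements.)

9

Backtracking the LCS table gives one alignment: z (A1,B3) → v (A2,B4) → n (A3,B5) → z (A5,B6) → d (A6,B7) → p (A7,B8) → u (A8,B9) → p (A9,B10) → d (A10,B11).
So the longest common subsequence has length 9.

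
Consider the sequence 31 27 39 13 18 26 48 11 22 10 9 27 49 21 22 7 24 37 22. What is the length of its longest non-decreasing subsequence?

Let dp[i] be the longest non-decreasing subsequence ending at position i. Then dp = [1, 1, 2, 1, 2, 3, 4, 1, 3, 1, 1, 4, 5, 3, 4, 1, 5, 6, 5].
The maximum is 6; one witness is 13, 18, 22, 22, 24, 37 at positions 4,5,9,15,17,18.

6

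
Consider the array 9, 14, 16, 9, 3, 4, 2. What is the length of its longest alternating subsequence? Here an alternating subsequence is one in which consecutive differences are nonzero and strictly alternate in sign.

5

A longest alternating subsequence is 9, 14, 3, 4, 2 (positions 1,2,5,6,7); its 4 consecutive differences strictly alternate in sign, and length 5 is optimal.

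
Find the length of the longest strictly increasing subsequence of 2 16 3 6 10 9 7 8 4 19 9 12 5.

Let dp[i] be the longest increasing subsequence ending at position i. Then dp = [1, 2, 2, 3, 4, 4, 4, 5, 3, 6, 6, 7, 4].
The maximum is 7; one witness is 2, 3, 6, 7, 8, 9, 12 at positions 1,3,4,7,8,11,12.

7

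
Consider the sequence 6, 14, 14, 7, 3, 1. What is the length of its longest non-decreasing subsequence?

3

One longest non-decreasing subsequence is 6, 14, 14 (positions 1,2,3), of length 3; no longer one exists.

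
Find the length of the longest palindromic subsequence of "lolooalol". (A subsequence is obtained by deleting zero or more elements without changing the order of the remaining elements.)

8

One longest palindromic subsequence is loloolol (positions 1,2,3,4,5,7,8,9); it reads the same forward and backward, and the interval DP gives dp[1][9] = 8.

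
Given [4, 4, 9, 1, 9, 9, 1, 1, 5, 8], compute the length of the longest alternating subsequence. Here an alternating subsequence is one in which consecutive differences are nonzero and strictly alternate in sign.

Track the best alternating length ending on an up-step vs a down-step at each position: up/down = 1/1, 1/1, 2/1, 1/3, 4/1, 4/1, 1/5, 1/5, 6/5, 6/5.
The maximum over both is 6; one such subsequence is 4, 9, 1, 9, 1, 5.

6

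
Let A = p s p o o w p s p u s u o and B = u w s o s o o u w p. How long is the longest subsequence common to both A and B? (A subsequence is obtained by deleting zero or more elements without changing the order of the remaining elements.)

Backtracking the LCS table gives one alignment: s (A2,B5) → o (A4,B6) → o (A5,B7) → w (A6,B9) → p (A9,B10).
So the longest common subsequence has length 5.

5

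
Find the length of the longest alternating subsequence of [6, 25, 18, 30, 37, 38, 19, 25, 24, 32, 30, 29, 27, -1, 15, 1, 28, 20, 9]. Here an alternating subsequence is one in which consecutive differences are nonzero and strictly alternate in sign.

Track the best alternating length ending on an up-step vs a down-step at each position: up/down = 1/1, 2/1, 2/3, 4/1, 4/1, 4/1, 4/5, 6/5, 6/7, 8/5, 8/9, 8/9, 8/9, 1/9, 10/9, 10/11, 12/9, 12/13, 12/13.
The maximum over both is 13; one such subsequence is 6, 25, 18, 30, 19, 25, 24, 32, -1, 15, 1, 28, 20.

13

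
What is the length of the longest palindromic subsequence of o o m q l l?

Using dp[i][j] = 2 + dp[i+1][j−1] if the ends match, else max(dp[i+1][j], dp[i][j−1]):
dp[1][6] = 2. A witness is ll at positions 5,6.

2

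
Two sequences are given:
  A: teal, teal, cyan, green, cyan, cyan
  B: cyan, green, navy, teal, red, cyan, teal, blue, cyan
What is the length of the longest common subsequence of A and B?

4

A longest common subsequence is cyan, green, cyan, cyan (length 4); the LCS DP confirms no longer common subsequence exists.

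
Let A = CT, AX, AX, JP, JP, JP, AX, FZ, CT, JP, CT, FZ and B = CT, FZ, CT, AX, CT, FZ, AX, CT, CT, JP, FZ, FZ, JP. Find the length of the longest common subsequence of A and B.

A longest common subsequence is CT, AX, AX, JP, FZ, JP (length 6); the LCS DP confirms no longer common subsequence exists.

6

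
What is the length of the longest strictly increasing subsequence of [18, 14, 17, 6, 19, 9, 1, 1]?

Scanning left to right, the best length ending at each element is: 18→1, 14→1, 17→2, 6→1, 19→3, 9→2, 1→1, 1→1.
So the longest increasing subsequence has length 3, e.g. 14, 17, 19.

3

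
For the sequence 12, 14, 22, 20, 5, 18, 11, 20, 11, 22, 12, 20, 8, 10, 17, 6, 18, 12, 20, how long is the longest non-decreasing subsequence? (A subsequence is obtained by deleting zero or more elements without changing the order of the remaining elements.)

Scanning left to right, the best length ending at each element is: 12→1, 14→2, 22→3, 20→3, 5→1, 18→3, 11→2, 20→4, 11→3, 22→5, 12→4, 20→5, 8→2, 10→3, 17→5, 6→2, 18→6, 12→5, 20→7.
So the longest non-decreasing subsequence has length 7, e.g. 5, 11, 11, 12, 17, 18, 20.

7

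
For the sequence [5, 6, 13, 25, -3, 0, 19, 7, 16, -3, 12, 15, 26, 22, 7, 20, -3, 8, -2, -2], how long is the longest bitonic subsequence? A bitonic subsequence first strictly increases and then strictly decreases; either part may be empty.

Let inc[i] be the LIS ending at i and dec[i] the longest strictly decreasing subsequence starting at i. inc = [1, 2, 3, 4, 1, 2, 4, 3, 4, 1, 4, 5, 6, 6, 3, 6, 1, 4, 2, 2], dec = [3, 3, 4, 6, 1, 2, 5, 2, 4, 1, 3, 3, 5, 4, 2, 3, 1, 2, 1, 1].
max_i inc[i]+dec[i]−1 = 10, with one witness 5, 6, 7, 12, 15, 26, 22, 20, 8, -2.

10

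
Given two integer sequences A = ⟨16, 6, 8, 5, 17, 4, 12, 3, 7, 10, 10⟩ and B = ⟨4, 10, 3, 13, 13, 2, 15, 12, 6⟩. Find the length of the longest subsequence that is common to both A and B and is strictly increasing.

For each value that appears in both, track the longest common increasing run ending there.
The best achievable length is 2; one witness is 4, 10 (A-positions 6,10, B-positions 1,2).

2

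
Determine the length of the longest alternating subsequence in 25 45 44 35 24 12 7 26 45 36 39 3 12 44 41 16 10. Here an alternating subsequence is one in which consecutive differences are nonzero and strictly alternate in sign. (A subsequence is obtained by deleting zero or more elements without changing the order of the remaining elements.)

9

A longest alternating subsequence is 25, 45, 44, 45, 36, 39, 3, 44, 41 (positions 1,2,3,9,10,11,12,14,15); its 8 consecutive differences strictly alternate in sign, and length 9 is optimal.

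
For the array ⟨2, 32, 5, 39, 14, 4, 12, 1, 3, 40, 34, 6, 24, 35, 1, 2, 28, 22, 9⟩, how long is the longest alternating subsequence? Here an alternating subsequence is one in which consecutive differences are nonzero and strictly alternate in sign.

Track the best alternating length ending on an up-step vs a down-step at each position: up/down = 1/1, 2/1, 2/3, 4/1, 4/5, 2/5, 6/5, 1/7, 8/7, 8/1, 8/9, 8/9, 10/9, 10/9, 1/11, 12/11, 12/11, 12/13, 12/13.
The maximum over both is 13; one such subsequence is 2, 32, 5, 39, 4, 12, 1, 40, 6, 24, 1, 28, 22.

13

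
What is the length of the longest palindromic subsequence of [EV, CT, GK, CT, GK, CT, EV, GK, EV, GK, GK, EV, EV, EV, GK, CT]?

One longest palindromic subsequence is CT GK EV EV GK GK EV EV GK CT (positions 2,3,7,9,10,11,13,14,15,16); it reads the same forward and backward, and the interval DP gives dp[1][16] = 10.

10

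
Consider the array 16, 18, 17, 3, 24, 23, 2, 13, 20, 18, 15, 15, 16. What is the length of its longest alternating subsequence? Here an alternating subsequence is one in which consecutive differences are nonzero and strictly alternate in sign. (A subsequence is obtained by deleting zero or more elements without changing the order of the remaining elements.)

A longest alternating subsequence is 16, 18, 17, 24, 2, 20, 15, 16 (positions 1,2,3,5,7,9,11,13); its 7 consecutive differences strictly alternate in sign, and length 8 is optimal.

8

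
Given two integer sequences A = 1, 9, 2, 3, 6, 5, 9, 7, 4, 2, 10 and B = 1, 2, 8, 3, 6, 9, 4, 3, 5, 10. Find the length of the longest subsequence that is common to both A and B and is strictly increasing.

6

For each value that appears in both, track the longest common increasing run ending there.
The best achievable length is 6; one witness is 1, 2, 3, 6, 9, 10 (A-positions 1,3,4,5,7,11, B-positions 1,2,4,5,6,10).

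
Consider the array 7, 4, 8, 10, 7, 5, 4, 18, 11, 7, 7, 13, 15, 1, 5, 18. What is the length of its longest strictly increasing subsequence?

7

One longest increasing subsequence is 7, 8, 10, 11, 13, 15, 18 (positions 1,3,4,9,12,13,16), of length 7; no longer one exists.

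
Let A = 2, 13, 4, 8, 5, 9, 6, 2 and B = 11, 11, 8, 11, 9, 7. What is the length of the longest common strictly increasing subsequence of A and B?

2

A longest common strictly increasing subsequence is 8, 9 (length 2); it appears in order in both A and B, and no longer such subsequence exists.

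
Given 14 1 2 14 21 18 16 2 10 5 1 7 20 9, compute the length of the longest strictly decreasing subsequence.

6

One longest decreasing subsequence is 21, 18, 16, 10, 5, 1 (positions 5,6,7,9,10,11), of length 6; no longer one exists.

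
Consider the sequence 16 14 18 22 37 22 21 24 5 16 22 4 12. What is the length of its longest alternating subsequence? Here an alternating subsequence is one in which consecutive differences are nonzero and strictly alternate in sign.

A longest alternating subsequence is 16, 14, 37, 22, 24, 5, 16, 4, 12 (positions 1,2,5,6,8,9,10,12,13); its 8 consecutive differences strictly alternate in sign, and length 9 is optimal.

9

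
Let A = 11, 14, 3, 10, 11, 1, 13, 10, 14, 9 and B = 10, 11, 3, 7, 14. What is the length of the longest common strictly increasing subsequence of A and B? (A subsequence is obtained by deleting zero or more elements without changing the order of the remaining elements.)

3

For each value that appears in both, track the longest common increasing run ending there.
The best achievable length is 3; one witness is 10, 11, 14 (A-positions 4,5,9, B-positions 1,2,5).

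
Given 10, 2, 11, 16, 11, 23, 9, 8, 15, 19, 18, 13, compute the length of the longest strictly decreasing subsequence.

4

One longest decreasing subsequence is 16, 11, 9, 8 (positions 4,5,7,8), of length 4; no longer one exists.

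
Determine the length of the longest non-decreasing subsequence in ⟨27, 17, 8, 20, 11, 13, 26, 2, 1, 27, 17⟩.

5

Let dp[i] be the longest non-decreasing subsequence ending at position i. Then dp = [1, 1, 1, 2, 2, 3, 4, 1, 1, 5, 4].
The maximum is 5; one witness is 8, 11, 13, 26, 27 at positions 3,5,6,7,10.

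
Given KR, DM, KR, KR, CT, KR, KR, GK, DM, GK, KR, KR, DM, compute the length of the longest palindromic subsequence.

9

One longest palindromic subsequence is DM KR KR GK DM GK KR KR DM (positions 2,3,4,8,9,10,11,12,13); it reads the same forward and backward, and the interval DP gives dp[1][13] = 9.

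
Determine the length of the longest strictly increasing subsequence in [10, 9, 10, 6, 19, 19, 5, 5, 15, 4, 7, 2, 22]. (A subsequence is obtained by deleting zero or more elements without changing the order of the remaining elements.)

4

One longest increasing subsequence is 9, 10, 19, 22 (positions 2,3,5,13), of length 4; no longer one exists.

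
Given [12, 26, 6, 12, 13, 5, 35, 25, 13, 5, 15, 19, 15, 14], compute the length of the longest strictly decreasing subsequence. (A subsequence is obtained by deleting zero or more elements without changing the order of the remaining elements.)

5

Scanning left to right, the best length ending at each element is: 12→1, 26→1, 6→2, 12→2, 13→2, 5→3, 35→1, 25→2, 13→3, 5→4, 15→3, 19→3, 15→4, 14→5.
So the longest decreasing subsequence has length 5, e.g. 26, 25, 19, 15, 14.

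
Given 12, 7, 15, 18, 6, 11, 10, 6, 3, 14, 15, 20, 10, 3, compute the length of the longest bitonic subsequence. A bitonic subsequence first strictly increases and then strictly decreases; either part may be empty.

One longest bitonic subsequence is 12, 15, 18, 11, 10, 6, 3 (positions 1,3,4,6,7,8,14): it rises to 18 then falls. Length 7 is optimal.

7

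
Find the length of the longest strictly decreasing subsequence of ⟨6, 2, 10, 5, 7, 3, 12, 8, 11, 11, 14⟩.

Let dp[i] be the longest decreasing subsequence ending at position i. Then dp = [1, 2, 1, 2, 2, 3, 1, 2, 2, 2, 1].
The maximum is 3; one witness is 6, 5, 3 at positions 1,4,6.

3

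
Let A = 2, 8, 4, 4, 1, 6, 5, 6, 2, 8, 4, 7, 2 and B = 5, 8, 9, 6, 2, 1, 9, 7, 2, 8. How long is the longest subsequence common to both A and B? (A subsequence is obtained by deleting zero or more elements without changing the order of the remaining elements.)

A longest common subsequence is 8, 6, 2, 7, 2 (length 5); the LCS DP confirms no longer common subsequence exists.

5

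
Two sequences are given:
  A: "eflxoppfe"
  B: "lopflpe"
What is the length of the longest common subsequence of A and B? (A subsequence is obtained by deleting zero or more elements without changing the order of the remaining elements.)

5

Backtracking the LCS table gives one alignment: l (A3,B1) → o (A5,B2) → p (A6,B3) → p (A7,B6) → e (A9,B7).
So the longest common subsequence has length 5.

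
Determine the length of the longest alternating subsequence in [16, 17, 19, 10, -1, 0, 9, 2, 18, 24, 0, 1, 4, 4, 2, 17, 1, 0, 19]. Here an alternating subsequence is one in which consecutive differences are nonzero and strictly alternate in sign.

12

Track the best alternating length ending on an up-step vs a down-step at each position: up/down = 1/1, 2/1, 2/1, 1/3, 1/3, 4/3, 4/3, 4/5, 6/3, 6/1, 4/7, 8/7, 8/7, 8/7, 8/9, 10/7, 8/11, 4/11, 12/7.
The maximum over both is 12; one such subsequence is 16, 17, -1, 9, 2, 18, 0, 4, 2, 17, 1, 19.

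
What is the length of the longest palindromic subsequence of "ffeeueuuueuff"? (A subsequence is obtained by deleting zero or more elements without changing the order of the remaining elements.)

11

Using dp[i][j] = 2 + dp[i+1][j−1] if the ends match, else max(dp[i+1][j], dp[i][j−1]):
dp[1][13] = 11. A witness is ffueuuueuff at positions 1,2,5,6,7,8,9,10,11,12,13.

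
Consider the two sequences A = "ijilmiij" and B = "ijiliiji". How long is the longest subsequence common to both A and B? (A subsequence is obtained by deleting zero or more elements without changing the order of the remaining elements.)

A longest common subsequence is ijiliij (length 7); the LCS DP confirms no longer common subsequence exists.

7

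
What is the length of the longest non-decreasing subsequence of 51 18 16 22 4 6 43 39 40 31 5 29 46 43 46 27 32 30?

6

One longest non-decreasing subsequence is 18, 22, 39, 40, 46, 46 (positions 2,4,8,9,13,15), of length 6; no longer one exists.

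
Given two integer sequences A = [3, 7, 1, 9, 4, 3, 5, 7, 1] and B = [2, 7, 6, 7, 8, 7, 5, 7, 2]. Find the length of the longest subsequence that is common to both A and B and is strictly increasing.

A longest common strictly increasing subsequence is 5, 7 (length 2); it appears in order in both A and B, and no longer such subsequence exists.

2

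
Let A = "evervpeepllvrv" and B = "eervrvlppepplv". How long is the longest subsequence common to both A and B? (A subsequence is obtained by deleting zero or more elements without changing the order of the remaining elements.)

Backtracking the LCS table gives one alignment: e (A1,B2) → v (A2,B4) → r (A4,B5) → v (A5,B6) → p (A6,B9) → e (A7,B10) → p (A9,B12) → l (A11,B13) → v (A14,B14).
So the longest common subsequence has length 9.

9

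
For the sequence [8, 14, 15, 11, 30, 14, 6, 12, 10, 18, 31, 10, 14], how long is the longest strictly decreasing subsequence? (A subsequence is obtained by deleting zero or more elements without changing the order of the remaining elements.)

Let dp[i] be the longest decreasing subsequence ending at position i. Then dp = [1, 1, 1, 2, 1, 2, 3, 3, 4, 2, 1, 4, 3].
The maximum is 4; one witness is 15, 14, 12, 10 at positions 3,6,8,9.

4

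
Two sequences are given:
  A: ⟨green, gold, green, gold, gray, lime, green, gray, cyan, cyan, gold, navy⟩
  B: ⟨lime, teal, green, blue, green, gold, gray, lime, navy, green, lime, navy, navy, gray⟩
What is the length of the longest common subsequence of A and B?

Backtracking the LCS table gives one alignment: green (A1,B3) → green (A3,B5) → gold (A4,B6) → gray (A5,B7) → lime (A6,B8) → green (A7,B10) → gray (A8,B14).
So the longest common subsequence has length 7.

7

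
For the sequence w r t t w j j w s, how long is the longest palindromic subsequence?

4

One longest palindromic subsequence is wjjw (positions 5,6,7,8); it reads the same forward and backward, and the interval DP gives dp[1][9] = 4.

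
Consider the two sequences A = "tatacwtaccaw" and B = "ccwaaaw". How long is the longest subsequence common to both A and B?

Backtracking the LCS table gives one alignment: c (A5,B2) → w (A6,B3) → a (A8,B5) → a (A11,B6) → w (A12,B7).
So the longest common subsequence has length 5.

5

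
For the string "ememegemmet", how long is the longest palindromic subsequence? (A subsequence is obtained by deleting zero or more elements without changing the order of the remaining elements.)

9

One longest palindromic subsequence is emmegemme (positions 1,2,4,5,6,7,8,9,10); it reads the same forward and backward, and the interval DP gives dp[1][11] = 9.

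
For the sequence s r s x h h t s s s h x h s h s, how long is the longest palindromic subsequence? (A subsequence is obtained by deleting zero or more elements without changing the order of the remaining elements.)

11

One longest palindromic subsequence is sshhssshhss (positions 1,3,5,6,8,9,10,11,13,14,16); it reads the same forward and backward, and the interval DP gives dp[1][16] = 11.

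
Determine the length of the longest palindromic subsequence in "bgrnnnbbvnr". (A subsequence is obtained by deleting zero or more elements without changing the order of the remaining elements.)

6

Using dp[i][j] = 2 + dp[i+1][j−1] if the ends match, else max(dp[i+1][j], dp[i][j−1]):
dp[1][11] = 6. A witness is rnbbnr at positions 3,4,7,8,10,11.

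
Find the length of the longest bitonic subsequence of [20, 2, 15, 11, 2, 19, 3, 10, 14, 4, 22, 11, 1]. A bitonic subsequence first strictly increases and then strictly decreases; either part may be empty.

7

Let inc[i] be the LIS ending at i and dec[i] the longest strictly decreasing subsequence starting at i. inc = [1, 1, 2, 2, 1, 3, 2, 3, 4, 3, 5, 4, 1], dec = [6, 2, 5, 4, 2, 4, 2, 3, 3, 2, 3, 2, 1].
max_i inc[i]+dec[i]−1 = 7, with one witness 2, 3, 10, 14, 22, 11, 1.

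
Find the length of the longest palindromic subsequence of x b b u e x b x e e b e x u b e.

10

Using dp[i][j] = 2 + dp[i+1][j−1] if the ends match, else max(dp[i+1][j], dp[i][j−1]):
dp[1][16] = 10. A witness is buxbeebxub at positions 3,4,6,7,9,10,11,13,14,15.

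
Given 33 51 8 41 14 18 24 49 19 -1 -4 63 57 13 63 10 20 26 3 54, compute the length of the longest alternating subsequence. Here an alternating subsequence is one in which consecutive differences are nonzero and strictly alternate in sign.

14

Track the best alternating length ending on an up-step vs a down-step at each position: up/down = 1/1, 2/1, 1/3, 4/3, 4/5, 6/5, 6/5, 6/3, 6/7, 1/7, 1/7, 8/1, 8/9, 8/9, 10/1, 8/11, 12/11, 12/11, 8/13, 14/11.
The maximum over both is 14; one such subsequence is 33, 51, 8, 41, 14, 24, 19, 63, 57, 63, 10, 20, 3, 54.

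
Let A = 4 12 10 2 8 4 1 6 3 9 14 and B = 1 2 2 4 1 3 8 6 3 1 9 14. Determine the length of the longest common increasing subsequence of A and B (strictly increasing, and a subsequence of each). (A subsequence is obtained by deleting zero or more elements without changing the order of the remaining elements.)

A longest common strictly increasing subsequence is 2, 4, 6, 9, 14 (length 5); it appears in order in both A and B, and no longer such subsequence exists.

5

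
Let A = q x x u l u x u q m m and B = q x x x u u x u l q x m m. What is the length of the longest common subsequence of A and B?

10

Backtracking the LCS table gives one alignment: q (A1,B1) → x (A2,B3) → x (A3,B4) → u (A4,B5) → u (A6,B6) → x (A7,B7) → u (A8,B8) → q (A9,B10) → m (A10,B12) → m (A11,B13).
So the longest common subsequence has length 10.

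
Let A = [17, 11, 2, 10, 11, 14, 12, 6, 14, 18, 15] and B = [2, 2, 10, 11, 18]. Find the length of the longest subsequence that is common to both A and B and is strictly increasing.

4

A longest common strictly increasing subsequence is 2, 10, 11, 18 (length 4); it appears in order in both A and B, and no longer such subsequence exists.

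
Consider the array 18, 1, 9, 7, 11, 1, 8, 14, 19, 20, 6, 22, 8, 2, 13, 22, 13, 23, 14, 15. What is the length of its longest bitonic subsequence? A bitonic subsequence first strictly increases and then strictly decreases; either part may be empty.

One longest bitonic subsequence is 1, 9, 11, 14, 19, 20, 22, 8, 2 (positions 2,3,5,8,9,10,12,13,14): it rises to 22 then falls. Length 9 is optimal.

9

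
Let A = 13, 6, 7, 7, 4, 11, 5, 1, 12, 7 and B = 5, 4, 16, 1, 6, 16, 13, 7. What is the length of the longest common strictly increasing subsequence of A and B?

For each value that appears in both, track the longest common increasing run ending there.
The best achievable length is 2; one witness is 6, 7 (A-positions 2,3, B-positions 5,8).

2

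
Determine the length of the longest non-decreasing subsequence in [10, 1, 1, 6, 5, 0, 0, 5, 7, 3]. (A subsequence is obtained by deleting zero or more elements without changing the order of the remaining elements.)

5

Let dp[i] be the longest non-decreasing subsequence ending at position i. Then dp = [1, 1, 2, 3, 3, 1, 2, 4, 5, 3].
The maximum is 5; one witness is 1, 1, 5, 5, 7 at positions 2,3,5,8,9.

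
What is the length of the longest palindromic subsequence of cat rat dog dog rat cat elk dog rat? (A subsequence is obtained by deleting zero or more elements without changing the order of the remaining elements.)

6

One longest palindromic subsequence is cat rat dog dog rat cat (positions 1,2,3,4,5,6); it reads the same forward and backward, and the interval DP gives dp[1][9] = 6.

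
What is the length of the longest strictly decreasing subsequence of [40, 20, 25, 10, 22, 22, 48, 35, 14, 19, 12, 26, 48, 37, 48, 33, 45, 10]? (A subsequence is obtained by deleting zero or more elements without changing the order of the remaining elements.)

Let dp[i] be the longest decreasing subsequence ending at position i. Then dp = [1, 2, 2, 3, 3, 3, 1, 2, 4, 4, 5, 3, 1, 2, 1, 3, 2, 6].
The maximum is 6; one witness is 40, 25, 22, 14, 12, 10 at positions 1,3,5,9,11,18.

6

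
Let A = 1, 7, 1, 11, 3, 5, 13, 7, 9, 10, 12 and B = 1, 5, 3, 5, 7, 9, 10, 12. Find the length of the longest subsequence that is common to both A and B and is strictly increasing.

7

A longest common strictly increasing subsequence is 1, 3, 5, 7, 9, 10, 12 (length 7); it appears in order in both A and B, and no longer such subsequence exists.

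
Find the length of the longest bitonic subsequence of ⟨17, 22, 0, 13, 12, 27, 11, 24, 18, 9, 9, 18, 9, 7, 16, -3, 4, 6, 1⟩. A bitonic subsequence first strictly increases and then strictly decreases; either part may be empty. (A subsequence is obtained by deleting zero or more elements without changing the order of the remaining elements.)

9

One longest bitonic subsequence is 17, 22, 13, 12, 11, 9, 7, 6, 1 (positions 1,2,4,5,7,13,14,18,19): it rises to 22 then falls. Length 9 is optimal.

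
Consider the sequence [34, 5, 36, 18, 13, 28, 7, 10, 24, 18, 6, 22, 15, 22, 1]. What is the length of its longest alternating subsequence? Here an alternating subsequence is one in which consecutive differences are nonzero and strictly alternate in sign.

12

Track the best alternating length ending on an up-step vs a down-step at each position: up/down = 1/1, 1/2, 3/1, 3/4, 3/4, 5/4, 3/6, 7/6, 7/6, 7/8, 3/8, 9/8, 9/10, 11/8, 1/12.
The maximum over both is 12; one such subsequence is 34, 5, 36, 18, 28, 7, 24, 18, 22, 15, 22, 1.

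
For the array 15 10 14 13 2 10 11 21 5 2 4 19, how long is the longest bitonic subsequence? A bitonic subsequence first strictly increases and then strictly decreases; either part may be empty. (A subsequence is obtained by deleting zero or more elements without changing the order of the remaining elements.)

One longest bitonic subsequence is 15, 14, 13, 11, 5, 4 (positions 1,3,4,7,9,11): it rises to 15 then falls. Length 6 is optimal.

6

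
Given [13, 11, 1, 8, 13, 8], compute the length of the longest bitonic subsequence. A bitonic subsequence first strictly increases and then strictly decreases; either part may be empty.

Let inc[i] be the LIS ending at i and dec[i] the longest strictly decreasing subsequence starting at i. inc = [1, 1, 1, 2, 3, 2], dec = [3, 2, 1, 1, 2, 1].
max_i inc[i]+dec[i]−1 = 4, with one witness 1, 8, 13, 8.

4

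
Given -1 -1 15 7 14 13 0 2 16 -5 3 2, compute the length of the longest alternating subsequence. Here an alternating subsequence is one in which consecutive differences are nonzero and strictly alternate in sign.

Track the best alternating length ending on an up-step vs a down-step at each position: up/down = 1/1, 1/1, 2/1, 2/3, 4/3, 4/5, 2/5, 6/5, 6/1, 1/7, 8/7, 8/9.
The maximum over both is 9; one such subsequence is -1, 15, 7, 14, 0, 2, -5, 3, 2.

9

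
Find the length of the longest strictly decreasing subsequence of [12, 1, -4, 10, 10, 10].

One longest decreasing subsequence is 12, 1, -4 (positions 1,2,3), of length 3; no longer one exists.

3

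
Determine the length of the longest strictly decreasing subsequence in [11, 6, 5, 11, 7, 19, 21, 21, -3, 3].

Let dp[i] be the longest decreasing subsequence ending at position i. Then dp = [1, 2, 3, 1, 2, 1, 1, 1, 4, 4].
The maximum is 4; one witness is 11, 6, 5, -3 at positions 1,2,3,9.

4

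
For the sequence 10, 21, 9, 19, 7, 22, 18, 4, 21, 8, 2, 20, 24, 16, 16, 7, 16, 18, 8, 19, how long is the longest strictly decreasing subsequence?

One longest decreasing subsequence is 10, 9, 7, 4, 2 (positions 1,3,5,8,11), of length 5; no longer one exists.

5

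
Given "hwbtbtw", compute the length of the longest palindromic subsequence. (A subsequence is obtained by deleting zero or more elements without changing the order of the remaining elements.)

One longest palindromic subsequence is wtbtw (positions 2,4,5,6,7); it reads the same forward and backward, and the interval DP gives dp[1][7] = 5.

5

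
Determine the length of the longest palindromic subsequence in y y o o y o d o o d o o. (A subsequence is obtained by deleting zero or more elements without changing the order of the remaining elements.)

8

Using dp[i][j] = 2 + dp[i+1][j−1] if the ends match, else max(dp[i+1][j], dp[i][j−1]):
dp[1][12] = 8. A witness is oodoodoo at positions 3,4,7,8,9,10,11,12.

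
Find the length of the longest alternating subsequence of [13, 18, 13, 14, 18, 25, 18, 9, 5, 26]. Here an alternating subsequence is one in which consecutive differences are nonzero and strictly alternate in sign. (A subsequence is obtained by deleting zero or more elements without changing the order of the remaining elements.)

Track the best alternating length ending on an up-step vs a down-step at each position: up/down = 1/1, 2/1, 1/3, 4/3, 4/1, 4/1, 4/5, 1/5, 1/5, 6/1.
The maximum over both is 6; one such subsequence is 13, 18, 13, 25, 18, 26.

6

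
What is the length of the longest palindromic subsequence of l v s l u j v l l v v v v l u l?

10

Using dp[i][j] = 2 + dp[i+1][j−1] if the ends match, else max(dp[i+1][j], dp[i][j−1]):
dp[1][16] = 10. A witness is lulvvvvlul at positions 1,5,8,10,11,12,13,14,15,16.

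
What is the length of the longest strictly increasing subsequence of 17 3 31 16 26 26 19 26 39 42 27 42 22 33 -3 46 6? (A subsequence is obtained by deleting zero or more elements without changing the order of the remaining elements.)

7

Let dp[i] be the longest increasing subsequence ending at position i. Then dp = [1, 1, 2, 2, 3, 3, 3, 4, 5, 6, 5, 6, 4, 6, 1, 7, 2].
The maximum is 7; one witness is 3, 16, 19, 26, 39, 42, 46 at positions 2,4,7,8,9,10,16.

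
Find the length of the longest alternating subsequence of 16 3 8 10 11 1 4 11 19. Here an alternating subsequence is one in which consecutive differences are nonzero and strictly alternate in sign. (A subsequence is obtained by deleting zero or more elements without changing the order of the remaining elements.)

Track the best alternating length ending on an up-step vs a down-step at each position: up/down = 1/1, 1/2, 3/2, 3/2, 3/2, 1/4, 5/4, 5/2, 5/1.
The maximum over both is 5; one such subsequence is 16, 3, 8, 1, 4.

5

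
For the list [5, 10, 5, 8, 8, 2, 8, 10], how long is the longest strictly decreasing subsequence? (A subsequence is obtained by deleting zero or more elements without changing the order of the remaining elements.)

3

Let dp[i] be the longest decreasing subsequence ending at position i. Then dp = [1, 1, 2, 2, 2, 3, 2, 1].
The maximum is 3; one witness is 10, 5, 2 at positions 2,3,6.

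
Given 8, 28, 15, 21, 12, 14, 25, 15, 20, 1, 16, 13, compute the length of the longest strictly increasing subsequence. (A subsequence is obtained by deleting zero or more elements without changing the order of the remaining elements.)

5

One longest increasing subsequence is 8, 12, 14, 15, 20 (positions 1,5,6,8,9), of length 5; no longer one exists.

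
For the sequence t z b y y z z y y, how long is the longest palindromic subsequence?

Using dp[i][j] = 2 + dp[i+1][j−1] if the ends match, else max(dp[i+1][j], dp[i][j−1]):
dp[1][9] = 6. A witness is yyzzyy at positions 4,5,6,7,8,9.

6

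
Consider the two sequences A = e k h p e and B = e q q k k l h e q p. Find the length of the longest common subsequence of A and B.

A longest common subsequence is ekhp (length 4); the LCS DP confirms no longer common subsequence exists.

4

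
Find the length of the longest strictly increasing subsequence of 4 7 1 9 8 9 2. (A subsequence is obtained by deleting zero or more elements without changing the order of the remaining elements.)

4

One longest increasing subsequence is 4, 7, 8, 9 (positions 1,2,5,6), of length 4; no longer one exists.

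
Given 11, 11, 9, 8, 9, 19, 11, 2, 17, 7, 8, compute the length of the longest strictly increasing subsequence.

4

Scanning left to right, the best length ending at each element is: 11→1, 11→1, 9→1, 8→1, 9→2, 19→3, 11→3, 2→1, 17→4, 7→2, 8→3.
So the longest increasing subsequence has length 4, e.g. 8, 9, 11, 17.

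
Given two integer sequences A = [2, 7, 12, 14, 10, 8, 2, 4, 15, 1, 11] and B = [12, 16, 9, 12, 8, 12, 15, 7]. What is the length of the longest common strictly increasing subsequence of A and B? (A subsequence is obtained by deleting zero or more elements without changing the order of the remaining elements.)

2

For each value that appears in both, track the longest common increasing run ending there.
The best achievable length is 2; one witness is 12, 15 (A-positions 3,9, B-positions 1,7).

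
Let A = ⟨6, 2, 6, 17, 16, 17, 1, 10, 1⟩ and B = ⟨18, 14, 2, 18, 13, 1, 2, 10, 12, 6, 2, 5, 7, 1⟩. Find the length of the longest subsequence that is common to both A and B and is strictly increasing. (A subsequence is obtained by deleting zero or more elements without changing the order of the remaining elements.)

For each value that appears in both, track the longest common increasing run ending there.
The best achievable length is 2; one witness is 2, 10 (A-positions 2,8, B-positions 3,8).

2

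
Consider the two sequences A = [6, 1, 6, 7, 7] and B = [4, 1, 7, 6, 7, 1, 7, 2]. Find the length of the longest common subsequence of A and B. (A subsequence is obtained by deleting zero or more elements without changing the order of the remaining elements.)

Backtracking the LCS table gives one alignment: 1 (A2,B2) → 6 (A3,B4) → 7 (A4,B5) → 7 (A5,B7).
So the longest common subsequence has length 4.

4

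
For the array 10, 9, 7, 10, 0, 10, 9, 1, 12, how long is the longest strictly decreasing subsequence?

Let dp[i] be the longest decreasing subsequence ending at position i. Then dp = [1, 2, 3, 1, 4, 1, 2, 4, 1].
The maximum is 4; one witness is 10, 9, 7, 0 at positions 1,2,3,5.

4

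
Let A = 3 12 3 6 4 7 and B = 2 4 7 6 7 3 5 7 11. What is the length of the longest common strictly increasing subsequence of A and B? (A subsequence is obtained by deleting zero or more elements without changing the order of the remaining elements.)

For each value that appears in both, track the longest common increasing run ending there.
The best achievable length is 2; one witness is 4, 7 (A-positions 5,6, B-positions 2,3).

2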